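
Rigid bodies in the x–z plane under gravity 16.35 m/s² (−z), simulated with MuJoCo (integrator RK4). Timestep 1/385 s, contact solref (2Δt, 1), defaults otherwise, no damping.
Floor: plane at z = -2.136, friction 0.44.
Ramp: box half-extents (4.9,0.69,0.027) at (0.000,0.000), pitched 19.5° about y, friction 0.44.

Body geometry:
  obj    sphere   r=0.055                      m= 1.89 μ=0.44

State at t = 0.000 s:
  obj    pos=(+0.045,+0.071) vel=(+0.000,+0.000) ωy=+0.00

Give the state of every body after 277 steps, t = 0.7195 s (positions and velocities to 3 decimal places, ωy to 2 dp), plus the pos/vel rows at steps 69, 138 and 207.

State at t = 0.7195 s:
  obj    pos=(+0.996,-0.266) vel=(+2.644,-0.936) ωy=+50.99

Key-timestep trajectory:
   step    t(s)  obj.x    obj.z    obj.vx   obj.vz 
     69  0.1792   +0.104  +0.050  +0.659  -0.233
    138  0.3584   +0.281  -0.013  +1.317  -0.466
    207  0.5377   +0.576  -0.117  +1.976  -0.700


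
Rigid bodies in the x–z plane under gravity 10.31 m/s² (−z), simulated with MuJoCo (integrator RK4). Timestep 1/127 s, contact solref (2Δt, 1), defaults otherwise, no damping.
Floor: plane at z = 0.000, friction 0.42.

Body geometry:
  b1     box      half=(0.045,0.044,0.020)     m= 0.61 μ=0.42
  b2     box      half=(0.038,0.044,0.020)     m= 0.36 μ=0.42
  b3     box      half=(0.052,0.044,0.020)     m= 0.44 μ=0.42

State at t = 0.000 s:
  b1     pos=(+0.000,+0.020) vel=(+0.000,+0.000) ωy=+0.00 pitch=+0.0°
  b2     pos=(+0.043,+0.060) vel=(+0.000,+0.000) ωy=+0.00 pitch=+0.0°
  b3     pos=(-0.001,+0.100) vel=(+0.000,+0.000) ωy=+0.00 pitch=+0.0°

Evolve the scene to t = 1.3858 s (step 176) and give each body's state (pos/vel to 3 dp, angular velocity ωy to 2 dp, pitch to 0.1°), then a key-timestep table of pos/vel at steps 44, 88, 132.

State at t = 1.3858 s:
  b1     pos=(+0.000,+0.020) vel=(+0.000,+0.000) ωy=+0.00 pitch=+0.0°
  b2     pos=(+0.045,+0.060) vel=(+0.001,+0.000) ωy=+0.00 pitch=+0.0°
  b3     pos=(-0.013,+0.089) vel=(-0.001,-0.001) ωy=+0.04 pitch=-41.3°

Key-timestep trajectory:
   step    t(s)  b1.x    b1.z    b1.vx   b1.vz   b2.x    b2.z    b2.vx   b2.vz   b3.x    b3.z    b3.vx   b3.vz 
     44  0.3465   +0.000  +0.020  +0.000  +0.000   +0.043  +0.060  +0.002  +0.002   -0.012  +0.090  -0.041  -0.007
     88  0.6929   +0.000  +0.020  +0.000  +0.000   +0.044  +0.060  +0.001  +0.000   -0.013  +0.090  +0.000  -0.001
    132  1.0394   +0.000  +0.020  +0.000  +0.000   +0.044  +0.060  +0.001  +0.000   -0.013  +0.090  -0.001  -0.001


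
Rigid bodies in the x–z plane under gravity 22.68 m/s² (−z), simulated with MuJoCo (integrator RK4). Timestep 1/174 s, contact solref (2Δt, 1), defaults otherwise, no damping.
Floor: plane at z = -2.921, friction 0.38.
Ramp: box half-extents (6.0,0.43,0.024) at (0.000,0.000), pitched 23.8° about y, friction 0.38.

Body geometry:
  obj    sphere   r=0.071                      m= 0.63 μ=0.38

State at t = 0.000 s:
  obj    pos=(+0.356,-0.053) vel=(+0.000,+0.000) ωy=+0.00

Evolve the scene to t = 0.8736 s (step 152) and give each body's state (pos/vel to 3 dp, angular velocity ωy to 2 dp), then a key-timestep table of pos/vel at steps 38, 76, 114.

State at t = 0.8736 s:
  obj    pos=(+2.638,-1.060) vel=(+5.225,-2.305) ωy=+80.42

Key-timestep trajectory:
   step    t(s)  obj.x    obj.z    obj.vx   obj.vz 
     38  0.2184   +0.499  -0.116  +1.307  -0.576
     76  0.4368   +0.927  -0.305  +2.613  -1.152
    114  0.6552   +1.640  -0.619  +3.919  -1.728


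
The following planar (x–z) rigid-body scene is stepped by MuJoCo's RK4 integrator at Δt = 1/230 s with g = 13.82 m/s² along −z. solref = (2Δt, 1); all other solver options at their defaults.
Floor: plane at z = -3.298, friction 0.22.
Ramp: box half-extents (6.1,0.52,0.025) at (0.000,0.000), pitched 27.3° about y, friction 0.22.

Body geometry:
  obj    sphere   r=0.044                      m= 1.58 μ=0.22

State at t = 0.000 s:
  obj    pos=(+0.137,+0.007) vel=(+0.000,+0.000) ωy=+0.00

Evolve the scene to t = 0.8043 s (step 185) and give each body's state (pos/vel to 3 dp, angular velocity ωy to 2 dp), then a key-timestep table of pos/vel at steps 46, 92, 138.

State at t = 0.8043 s:
  obj    pos=(+1.439,-0.665) vel=(+3.236,-1.670) ωy=+82.74

Key-timestep trajectory:
   step    t(s)  obj.x    obj.z    obj.vx   obj.vz 
     46  0.2000   +0.218  -0.035  +0.805  -0.415
     92  0.4000   +0.459  -0.159  +1.610  -0.831
    138  0.6000   +0.861  -0.367  +2.414  -1.246


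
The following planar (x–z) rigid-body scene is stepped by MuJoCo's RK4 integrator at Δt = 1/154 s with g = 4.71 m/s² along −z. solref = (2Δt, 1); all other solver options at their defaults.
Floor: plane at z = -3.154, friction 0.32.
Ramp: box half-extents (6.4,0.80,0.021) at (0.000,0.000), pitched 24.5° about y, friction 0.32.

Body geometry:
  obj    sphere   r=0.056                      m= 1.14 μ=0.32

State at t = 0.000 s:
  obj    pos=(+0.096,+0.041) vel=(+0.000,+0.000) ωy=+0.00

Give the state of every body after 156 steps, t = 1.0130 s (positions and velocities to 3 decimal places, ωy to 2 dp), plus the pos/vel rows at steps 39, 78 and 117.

State at t = 1.0130 s:
  obj    pos=(+0.747,-0.256) vel=(+1.286,-0.586) ωy=+25.23

Key-timestep trajectory:
   step    t(s)  obj.x    obj.z    obj.vx   obj.vz 
     39  0.2532   +0.137  +0.022  +0.322  -0.147
     78  0.5065   +0.259  -0.033  +0.643  -0.293
    117  0.7597   +0.462  -0.126  +0.965  -0.440


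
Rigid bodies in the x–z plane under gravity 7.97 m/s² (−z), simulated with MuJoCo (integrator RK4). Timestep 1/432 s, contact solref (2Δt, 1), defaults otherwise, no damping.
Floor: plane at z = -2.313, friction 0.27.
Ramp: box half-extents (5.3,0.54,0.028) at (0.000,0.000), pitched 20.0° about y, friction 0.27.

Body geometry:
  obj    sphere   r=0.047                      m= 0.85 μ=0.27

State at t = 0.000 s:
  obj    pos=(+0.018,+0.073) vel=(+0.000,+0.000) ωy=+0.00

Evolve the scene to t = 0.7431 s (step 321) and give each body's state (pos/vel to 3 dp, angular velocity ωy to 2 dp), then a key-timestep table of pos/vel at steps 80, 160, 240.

State at t = 0.7431 s:
  obj    pos=(+0.523,-0.111) vel=(+1.360,-0.495) ωy=+30.78

Key-timestep trajectory:
   step    t(s)  obj.x    obj.z    obj.vx   obj.vz 
     80  0.1852   +0.049  +0.062  +0.339  -0.123
    160  0.3704   +0.144  +0.028  +0.678  -0.247
    240  0.5556   +0.300  -0.030  +1.017  -0.370


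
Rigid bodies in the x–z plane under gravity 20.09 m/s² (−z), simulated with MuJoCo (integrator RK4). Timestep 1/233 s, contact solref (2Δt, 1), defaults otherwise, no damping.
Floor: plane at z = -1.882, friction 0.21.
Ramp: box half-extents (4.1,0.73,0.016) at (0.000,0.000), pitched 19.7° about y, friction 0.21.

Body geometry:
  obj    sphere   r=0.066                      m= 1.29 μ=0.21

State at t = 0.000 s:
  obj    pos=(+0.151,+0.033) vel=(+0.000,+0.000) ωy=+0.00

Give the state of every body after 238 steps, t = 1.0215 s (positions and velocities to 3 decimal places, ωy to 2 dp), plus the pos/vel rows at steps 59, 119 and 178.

State at t = 1.0215 s:
  obj    pos=(+2.527,-0.818) vel=(+4.652,-1.666) ωy=+74.86

Key-timestep trajectory:
   step    t(s)  obj.x    obj.z    obj.vx   obj.vz 
     59  0.2532   +0.297  -0.019  +1.153  -0.413
    119  0.5107   +0.745  -0.180  +2.326  -0.833
    178  0.7639   +1.480  -0.443  +3.479  -1.246


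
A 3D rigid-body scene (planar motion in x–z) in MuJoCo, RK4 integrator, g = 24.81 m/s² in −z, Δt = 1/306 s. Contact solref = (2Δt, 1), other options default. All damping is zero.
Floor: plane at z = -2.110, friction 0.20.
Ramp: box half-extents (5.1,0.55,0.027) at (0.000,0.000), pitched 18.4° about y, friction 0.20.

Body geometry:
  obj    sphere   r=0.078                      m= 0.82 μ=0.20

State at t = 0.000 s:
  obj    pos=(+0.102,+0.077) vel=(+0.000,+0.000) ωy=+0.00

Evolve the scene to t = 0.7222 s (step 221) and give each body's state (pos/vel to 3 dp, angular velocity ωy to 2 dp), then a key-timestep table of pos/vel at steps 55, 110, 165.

State at t = 0.7222 s:
  obj    pos=(+1.486,-0.384) vel=(+3.834,-1.275) ωy=+51.79

Key-timestep trajectory:
   step    t(s)  obj.x    obj.z    obj.vx   obj.vz 
     55  0.1797   +0.188  +0.048  +0.954  -0.317
    110  0.3595   +0.445  -0.037  +1.908  -0.635
    165  0.5392   +0.874  -0.180  +2.862  -0.952


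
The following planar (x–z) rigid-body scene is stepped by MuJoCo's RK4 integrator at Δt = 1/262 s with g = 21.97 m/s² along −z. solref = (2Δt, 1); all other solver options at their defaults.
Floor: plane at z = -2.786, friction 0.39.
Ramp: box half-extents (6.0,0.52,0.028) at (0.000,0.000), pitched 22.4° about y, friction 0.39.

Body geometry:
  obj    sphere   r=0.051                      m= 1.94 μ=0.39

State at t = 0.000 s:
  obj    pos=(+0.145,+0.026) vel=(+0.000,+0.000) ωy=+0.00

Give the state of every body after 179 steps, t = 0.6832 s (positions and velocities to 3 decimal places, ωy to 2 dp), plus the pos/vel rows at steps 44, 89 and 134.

State at t = 0.6832 s:
  obj    pos=(+1.435,-0.506) vel=(+3.777,-1.557) ωy=+80.10

Key-timestep trajectory:
   step    t(s)  obj.x    obj.z    obj.vx   obj.vz 
     44  0.1679   +0.223  -0.006  +0.929  -0.383
     89  0.3397   +0.464  -0.106  +1.878  -0.774
    134  0.5115   +0.868  -0.272  +2.828  -1.166


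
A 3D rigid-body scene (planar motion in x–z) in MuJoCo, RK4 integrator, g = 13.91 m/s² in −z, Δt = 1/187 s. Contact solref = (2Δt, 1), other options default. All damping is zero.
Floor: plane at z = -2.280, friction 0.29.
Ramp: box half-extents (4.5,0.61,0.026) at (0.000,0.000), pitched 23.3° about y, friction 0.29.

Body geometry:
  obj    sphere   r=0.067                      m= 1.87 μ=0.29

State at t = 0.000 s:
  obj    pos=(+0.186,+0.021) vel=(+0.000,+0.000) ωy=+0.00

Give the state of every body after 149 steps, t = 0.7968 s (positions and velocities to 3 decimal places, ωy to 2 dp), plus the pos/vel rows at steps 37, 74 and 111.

State at t = 0.7968 s:
  obj    pos=(+1.332,-0.472) vel=(+2.876,-1.239) ωy=+46.73

Key-timestep trajectory:
   step    t(s)  obj.x    obj.z    obj.vx   obj.vz 
     37  0.1979   +0.257  -0.009  +0.714  -0.308
     74  0.3957   +0.469  -0.101  +1.429  -0.615
    111  0.5936   +0.822  -0.253  +2.143  -0.923


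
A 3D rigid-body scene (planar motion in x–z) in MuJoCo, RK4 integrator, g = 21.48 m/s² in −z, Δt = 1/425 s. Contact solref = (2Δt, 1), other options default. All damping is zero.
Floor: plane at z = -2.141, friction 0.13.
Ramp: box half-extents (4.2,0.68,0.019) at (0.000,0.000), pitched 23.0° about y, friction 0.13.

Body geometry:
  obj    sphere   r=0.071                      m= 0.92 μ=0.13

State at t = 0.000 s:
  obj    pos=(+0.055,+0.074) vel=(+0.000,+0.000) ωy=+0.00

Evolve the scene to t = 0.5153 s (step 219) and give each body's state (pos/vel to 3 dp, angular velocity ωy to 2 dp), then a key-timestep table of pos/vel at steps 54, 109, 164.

State at t = 0.5153 s:
  obj    pos=(+0.788,-0.237) vel=(+2.844,-1.207) ωy=+43.50

Key-timestep trajectory:
   step    t(s)  obj.x    obj.z    obj.vx   obj.vz 
     54  0.1271   +0.100  +0.055  +0.701  -0.298
    109  0.2565   +0.237  -0.003  +1.416  -0.601
    164  0.3859   +0.466  -0.100  +2.130  -0.904


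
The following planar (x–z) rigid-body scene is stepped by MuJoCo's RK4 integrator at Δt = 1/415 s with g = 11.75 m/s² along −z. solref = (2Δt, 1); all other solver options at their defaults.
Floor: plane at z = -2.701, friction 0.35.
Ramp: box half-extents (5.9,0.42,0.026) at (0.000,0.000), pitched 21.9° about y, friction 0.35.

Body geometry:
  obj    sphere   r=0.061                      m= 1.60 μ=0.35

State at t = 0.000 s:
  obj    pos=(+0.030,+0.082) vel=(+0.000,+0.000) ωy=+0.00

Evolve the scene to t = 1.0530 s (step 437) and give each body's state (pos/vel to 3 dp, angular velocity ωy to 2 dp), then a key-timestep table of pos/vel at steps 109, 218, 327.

State at t = 1.0530 s:
  obj    pos=(+1.640,-0.566) vel=(+3.059,-1.230) ωy=+54.04

Key-timestep trajectory:
   step    t(s)  obj.x    obj.z    obj.vx   obj.vz 
    109  0.2627   +0.130  +0.041  +0.763  -0.307
    218  0.5253   +0.431  -0.079  +1.526  -0.613
    327  0.7880   +0.932  -0.281  +2.289  -0.920


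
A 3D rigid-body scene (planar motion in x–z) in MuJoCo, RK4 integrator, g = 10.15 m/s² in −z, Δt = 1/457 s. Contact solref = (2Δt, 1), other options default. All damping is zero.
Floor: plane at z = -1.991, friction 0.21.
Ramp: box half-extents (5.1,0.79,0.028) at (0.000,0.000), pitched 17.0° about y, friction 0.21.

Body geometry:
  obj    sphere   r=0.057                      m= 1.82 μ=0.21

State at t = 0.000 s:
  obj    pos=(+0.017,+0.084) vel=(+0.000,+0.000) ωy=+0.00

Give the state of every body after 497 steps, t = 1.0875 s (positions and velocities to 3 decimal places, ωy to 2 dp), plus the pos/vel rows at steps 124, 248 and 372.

State at t = 1.0875 s:
  obj    pos=(+1.216,-0.283) vel=(+2.205,-0.674) ωy=+40.44

Key-timestep trajectory:
   step    t(s)  obj.x    obj.z    obj.vx   obj.vz 
    124  0.2713   +0.092  +0.061  +0.550  -0.168
    248  0.5427   +0.315  -0.008  +1.100  -0.336
    372  0.8140   +0.689  -0.122  +1.650  -0.504


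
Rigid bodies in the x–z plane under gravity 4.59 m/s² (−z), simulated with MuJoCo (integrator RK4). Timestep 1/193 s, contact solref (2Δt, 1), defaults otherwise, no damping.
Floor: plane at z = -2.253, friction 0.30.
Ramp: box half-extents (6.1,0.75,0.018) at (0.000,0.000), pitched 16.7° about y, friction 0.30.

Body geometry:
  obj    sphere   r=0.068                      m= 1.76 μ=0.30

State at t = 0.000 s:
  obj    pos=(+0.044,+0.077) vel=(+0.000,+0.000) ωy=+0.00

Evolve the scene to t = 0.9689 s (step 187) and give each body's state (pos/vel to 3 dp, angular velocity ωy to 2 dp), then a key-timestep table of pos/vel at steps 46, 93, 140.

State at t = 0.9689 s:
  obj    pos=(+0.468,-0.050) vel=(+0.874,-0.262) ωy=+13.42

Key-timestep trajectory:
   step    t(s)  obj.x    obj.z    obj.vx   obj.vz 
     46  0.2383   +0.070  +0.069  +0.215  -0.065
     93  0.4819   +0.149  +0.045  +0.435  -0.130
    140  0.7254   +0.281  +0.005  +0.655  -0.196


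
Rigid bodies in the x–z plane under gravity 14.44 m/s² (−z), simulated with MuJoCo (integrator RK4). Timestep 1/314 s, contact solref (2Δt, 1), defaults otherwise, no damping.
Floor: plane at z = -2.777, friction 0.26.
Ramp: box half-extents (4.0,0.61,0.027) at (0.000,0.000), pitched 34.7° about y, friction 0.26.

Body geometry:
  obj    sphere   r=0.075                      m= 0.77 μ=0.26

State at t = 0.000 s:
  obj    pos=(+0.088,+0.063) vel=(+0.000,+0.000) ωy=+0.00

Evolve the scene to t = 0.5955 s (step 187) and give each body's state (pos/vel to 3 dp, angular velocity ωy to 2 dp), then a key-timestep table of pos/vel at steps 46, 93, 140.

State at t = 0.5955 s:
  obj    pos=(+0.944,-0.530) vel=(+2.875,-1.991) ωy=+46.61

Key-timestep trajectory:
   step    t(s)  obj.x    obj.z    obj.vx   obj.vz 
     46  0.1465   +0.140  +0.027  +0.708  -0.490
     93  0.2962   +0.300  -0.084  +1.430  -0.990
    140  0.4459   +0.568  -0.269  +2.153  -1.491


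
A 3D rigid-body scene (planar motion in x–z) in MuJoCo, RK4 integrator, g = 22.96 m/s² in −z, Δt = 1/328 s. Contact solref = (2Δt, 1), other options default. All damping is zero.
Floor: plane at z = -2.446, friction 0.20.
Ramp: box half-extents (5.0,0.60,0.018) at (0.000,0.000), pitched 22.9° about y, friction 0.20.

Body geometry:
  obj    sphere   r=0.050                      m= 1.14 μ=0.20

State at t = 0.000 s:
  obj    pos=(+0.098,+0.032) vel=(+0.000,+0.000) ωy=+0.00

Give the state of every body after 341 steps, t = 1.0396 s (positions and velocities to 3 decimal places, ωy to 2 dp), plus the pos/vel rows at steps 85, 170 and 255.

State at t = 1.0396 s:
  obj    pos=(+3.275,-1.310) vel=(+6.112,-2.582) ωy=+132.67

Key-timestep trajectory:
   step    t(s)  obj.x    obj.z    obj.vx   obj.vz 
     85  0.2591   +0.296  -0.051  +1.524  -0.644
    170  0.5183   +0.888  -0.301  +3.047  -1.287
    255  0.7774   +1.875  -0.718  +4.570  -1.931


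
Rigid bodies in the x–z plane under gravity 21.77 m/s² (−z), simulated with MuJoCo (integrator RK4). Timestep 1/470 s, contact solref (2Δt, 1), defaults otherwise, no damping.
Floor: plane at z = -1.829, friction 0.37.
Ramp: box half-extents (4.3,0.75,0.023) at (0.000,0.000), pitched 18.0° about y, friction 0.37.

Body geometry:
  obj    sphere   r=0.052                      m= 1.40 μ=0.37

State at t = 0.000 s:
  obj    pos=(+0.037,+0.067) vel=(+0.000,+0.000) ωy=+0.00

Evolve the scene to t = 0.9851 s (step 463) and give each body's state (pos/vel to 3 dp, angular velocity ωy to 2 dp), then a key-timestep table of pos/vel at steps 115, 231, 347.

State at t = 0.9851 s:
  obj    pos=(+2.255,-0.654) vel=(+4.502,-1.463) ωy=+91.03

Key-timestep trajectory:
   step    t(s)  obj.x    obj.z    obj.vx   obj.vz 
    115  0.2447   +0.174  +0.022  +1.118  -0.363
    231  0.4915   +0.589  -0.113  +2.246  -0.730
    347  0.7383   +1.283  -0.338  +3.374  -1.096


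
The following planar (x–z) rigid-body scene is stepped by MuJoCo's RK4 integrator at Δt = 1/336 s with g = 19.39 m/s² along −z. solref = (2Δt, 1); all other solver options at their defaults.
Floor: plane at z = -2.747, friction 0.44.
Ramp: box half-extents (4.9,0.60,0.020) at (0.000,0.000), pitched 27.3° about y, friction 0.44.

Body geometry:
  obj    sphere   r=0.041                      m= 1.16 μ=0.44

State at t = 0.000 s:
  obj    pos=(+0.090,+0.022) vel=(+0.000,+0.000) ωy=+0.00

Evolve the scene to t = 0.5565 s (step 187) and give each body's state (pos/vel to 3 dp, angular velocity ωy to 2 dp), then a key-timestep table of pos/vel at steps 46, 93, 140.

State at t = 0.5565 s:
  obj    pos=(+0.964,-0.429) vel=(+3.142,-1.622) ωy=+86.21

Key-timestep trajectory:
   step    t(s)  obj.x    obj.z    obj.vx   obj.vz 
     46  0.1369   +0.143  -0.005  +0.773  -0.399
     93  0.2768   +0.306  -0.089  +1.563  -0.806
    140  0.4167   +0.580  -0.231  +2.352  -1.214


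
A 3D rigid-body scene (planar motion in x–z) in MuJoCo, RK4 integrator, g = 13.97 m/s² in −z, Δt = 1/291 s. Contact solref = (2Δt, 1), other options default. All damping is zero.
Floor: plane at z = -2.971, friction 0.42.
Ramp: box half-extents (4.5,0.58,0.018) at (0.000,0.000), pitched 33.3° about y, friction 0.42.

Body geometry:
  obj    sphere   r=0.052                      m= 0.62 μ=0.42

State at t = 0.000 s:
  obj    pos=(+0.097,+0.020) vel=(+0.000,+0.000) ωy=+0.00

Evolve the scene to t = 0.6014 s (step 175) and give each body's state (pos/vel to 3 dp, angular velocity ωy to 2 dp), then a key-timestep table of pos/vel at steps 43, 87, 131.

State at t = 0.6014 s:
  obj    pos=(+0.925,-0.524) vel=(+2.754,-1.809) ωy=+63.35

Key-timestep trajectory:
   step    t(s)  obj.x    obj.z    obj.vx   obj.vz 
     43  0.1478   +0.147  -0.013  +0.677  -0.445
     87  0.2990   +0.302  -0.114  +1.369  -0.899
    131  0.4502   +0.561  -0.285  +2.061  -1.354


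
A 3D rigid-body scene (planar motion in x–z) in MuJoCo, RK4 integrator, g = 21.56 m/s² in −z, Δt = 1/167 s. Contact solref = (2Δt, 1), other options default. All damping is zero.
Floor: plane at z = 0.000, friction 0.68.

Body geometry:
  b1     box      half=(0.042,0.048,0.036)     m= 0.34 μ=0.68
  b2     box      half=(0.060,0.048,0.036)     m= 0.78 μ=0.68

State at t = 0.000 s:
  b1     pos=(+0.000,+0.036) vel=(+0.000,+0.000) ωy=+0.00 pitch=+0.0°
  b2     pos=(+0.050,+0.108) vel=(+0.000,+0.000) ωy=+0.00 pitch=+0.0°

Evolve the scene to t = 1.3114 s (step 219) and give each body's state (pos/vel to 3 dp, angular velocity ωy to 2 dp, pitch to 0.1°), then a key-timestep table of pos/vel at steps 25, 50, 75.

State at t = 1.3114 s:
  b1     pos=(+0.000,+0.036) vel=(+0.000,+0.000) ωy=+0.00 pitch=+0.0°
  b2     pos=(+0.203,+0.036) vel=(+0.000,+0.000) ωy=+0.00 pitch=+180.0°

Key-timestep trajectory:
   step    t(s)  b1.x    b1.z    b1.vx   b1.vz   b2.x    b2.z    b2.vx   b2.vz 
     25  0.1497   +0.000  +0.036  -0.001  +0.001   +0.078  +0.084  +0.349  -0.766
     50  0.2994   +0.000  +0.036  +0.000  +0.000   +0.136  +0.070  +0.185  +0.015
     75  0.4491   +0.000  +0.036  +0.000  +0.000   +0.177  +0.060  +0.519  -0.280


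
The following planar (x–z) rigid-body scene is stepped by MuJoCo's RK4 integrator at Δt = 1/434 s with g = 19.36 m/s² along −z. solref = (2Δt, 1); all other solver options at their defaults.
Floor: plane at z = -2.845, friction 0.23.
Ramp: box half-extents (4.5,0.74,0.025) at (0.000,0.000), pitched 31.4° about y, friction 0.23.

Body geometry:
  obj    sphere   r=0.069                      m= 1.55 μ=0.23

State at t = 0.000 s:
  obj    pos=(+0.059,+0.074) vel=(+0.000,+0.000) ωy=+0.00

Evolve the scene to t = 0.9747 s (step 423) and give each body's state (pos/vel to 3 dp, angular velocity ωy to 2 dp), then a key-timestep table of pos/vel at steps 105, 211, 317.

State at t = 0.9747 s:
  obj    pos=(+2.980,-1.709) vel=(+5.994,-3.659) ωy=+101.76

Key-timestep trajectory:
   step    t(s)  obj.x    obj.z    obj.vx   obj.vz 
    105  0.2419   +0.239  -0.036  +1.488  -0.908
    211  0.4862   +0.786  -0.370  +2.990  -1.825
    317  0.7304   +1.700  -0.927  +4.492  -2.742


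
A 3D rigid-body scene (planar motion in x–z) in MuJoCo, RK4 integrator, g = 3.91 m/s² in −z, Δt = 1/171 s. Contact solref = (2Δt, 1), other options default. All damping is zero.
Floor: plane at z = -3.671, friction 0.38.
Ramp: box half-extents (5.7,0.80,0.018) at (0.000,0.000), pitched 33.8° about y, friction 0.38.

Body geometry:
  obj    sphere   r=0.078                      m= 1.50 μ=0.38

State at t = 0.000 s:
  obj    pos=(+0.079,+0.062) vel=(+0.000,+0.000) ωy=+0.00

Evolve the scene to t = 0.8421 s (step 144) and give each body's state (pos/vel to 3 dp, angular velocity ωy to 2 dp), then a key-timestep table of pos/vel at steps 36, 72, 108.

State at t = 0.8421 s:
  obj    pos=(+0.537,-0.244) vel=(+1.087,-0.728) ωy=+16.77

Key-timestep trajectory:
   step    t(s)  obj.x    obj.z    obj.vx   obj.vz 
     36  0.2105   +0.108  +0.043  +0.272  -0.182
     72  0.4211   +0.194  -0.014  +0.544  -0.364
    108  0.6316   +0.337  -0.110  +0.815  -0.546


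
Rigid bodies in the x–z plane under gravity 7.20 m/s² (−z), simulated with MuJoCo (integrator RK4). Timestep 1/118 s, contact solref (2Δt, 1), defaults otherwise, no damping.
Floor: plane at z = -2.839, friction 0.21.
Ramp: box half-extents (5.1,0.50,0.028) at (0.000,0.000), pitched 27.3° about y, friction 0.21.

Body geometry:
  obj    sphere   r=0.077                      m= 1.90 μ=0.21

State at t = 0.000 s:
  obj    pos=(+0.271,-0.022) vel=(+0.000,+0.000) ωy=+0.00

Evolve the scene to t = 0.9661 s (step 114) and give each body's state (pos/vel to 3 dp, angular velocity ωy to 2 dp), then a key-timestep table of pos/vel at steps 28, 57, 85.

State at t = 0.9661 s:
  obj    pos=(+1.250,-0.527) vel=(+2.025,-1.045) ωy=+29.58

Key-timestep trajectory:
   step    t(s)  obj.x    obj.z    obj.vx   obj.vz 
     28  0.2373   +0.330  -0.052  +0.498  -0.257
     57  0.4831   +0.516  -0.148  +1.013  -0.523
     85  0.7203   +0.815  -0.303  +1.510  -0.779


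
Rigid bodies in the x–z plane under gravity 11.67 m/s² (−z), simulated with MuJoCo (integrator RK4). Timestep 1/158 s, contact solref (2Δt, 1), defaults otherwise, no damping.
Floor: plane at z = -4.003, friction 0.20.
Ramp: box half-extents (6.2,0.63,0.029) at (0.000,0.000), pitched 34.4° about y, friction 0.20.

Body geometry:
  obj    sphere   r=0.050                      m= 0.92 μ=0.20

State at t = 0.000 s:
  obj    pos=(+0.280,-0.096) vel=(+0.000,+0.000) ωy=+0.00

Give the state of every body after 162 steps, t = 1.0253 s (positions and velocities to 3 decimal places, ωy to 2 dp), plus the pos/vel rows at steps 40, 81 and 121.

State at t = 1.0253 s:
  obj    pos=(+2.323,-1.495) vel=(+3.985,-2.728) ωy=+96.54

Key-timestep trajectory:
   step    t(s)  obj.x    obj.z    obj.vx   obj.vz 
     40  0.2532   +0.405  -0.181  +0.984  -0.674
     81  0.5127   +0.791  -0.446  +1.993  -1.364
    121  0.7658   +1.420  -0.877  +2.976  -2.038


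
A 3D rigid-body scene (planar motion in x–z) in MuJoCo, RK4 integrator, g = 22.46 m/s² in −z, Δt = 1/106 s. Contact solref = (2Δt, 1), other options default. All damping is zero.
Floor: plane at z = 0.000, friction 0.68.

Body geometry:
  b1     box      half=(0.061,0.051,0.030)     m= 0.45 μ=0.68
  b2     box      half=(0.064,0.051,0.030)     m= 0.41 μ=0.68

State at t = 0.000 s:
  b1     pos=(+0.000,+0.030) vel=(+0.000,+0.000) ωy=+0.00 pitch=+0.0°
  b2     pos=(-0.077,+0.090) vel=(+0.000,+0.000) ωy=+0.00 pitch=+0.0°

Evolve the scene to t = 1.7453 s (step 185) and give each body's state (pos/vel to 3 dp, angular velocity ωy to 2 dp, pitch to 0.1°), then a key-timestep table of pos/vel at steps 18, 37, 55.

State at t = 1.7453 s:
  b1     pos=(+0.000,+0.030) vel=(+0.000,+0.000) ωy=+0.00 pitch=+0.0°
  b2     pos=(-0.140,+0.064) vel=(+0.000,+0.000) ωy=+0.00 pitch=-90.0°

Key-timestep trajectory:
   step    t(s)  b1.x    b1.z    b1.vx   b1.vz   b2.x    b2.z    b2.vx   b2.vz 
     18  0.1698   +0.000  +0.030  +0.000  +0.000   -0.114  +0.069  -0.280  +0.053
     37  0.3491   +0.000  +0.030  +0.000  +0.000   -0.155  +0.069  +0.056  -0.008
     55  0.5189   +0.000  +0.030  +0.000  +0.000   -0.140  +0.064  -0.238  -0.076


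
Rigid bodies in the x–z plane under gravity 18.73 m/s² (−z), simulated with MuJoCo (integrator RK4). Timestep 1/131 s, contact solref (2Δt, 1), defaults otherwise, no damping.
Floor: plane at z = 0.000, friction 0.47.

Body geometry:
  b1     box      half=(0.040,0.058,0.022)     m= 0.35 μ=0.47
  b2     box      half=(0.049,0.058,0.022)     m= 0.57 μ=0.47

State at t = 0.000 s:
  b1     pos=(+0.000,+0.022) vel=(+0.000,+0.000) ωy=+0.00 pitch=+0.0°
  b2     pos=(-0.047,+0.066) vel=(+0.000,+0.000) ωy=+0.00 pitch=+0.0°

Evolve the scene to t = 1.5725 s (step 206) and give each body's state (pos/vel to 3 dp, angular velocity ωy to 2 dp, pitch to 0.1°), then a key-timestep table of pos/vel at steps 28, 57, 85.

State at t = 1.5725 s:
  b1     pos=(+0.000,+0.022) vel=(+0.000,+0.000) ωy=+0.00 pitch=+0.0°
  b2     pos=(-0.096,+0.049) vel=(+0.000,+0.000) ωy=+0.00 pitch=-90.0°

Key-timestep trajectory:
   step    t(s)  b1.x    b1.z    b1.vx   b1.vz   b2.x    b2.z    b2.vx   b2.vz 
     28  0.2137   +0.000  +0.022  +0.000  +0.000   -0.082  +0.053  -0.246  -0.032
     57  0.4351   +0.000  +0.022  +0.000  +0.000   -0.104  +0.052  +0.161  -0.105
     85  0.6489   +0.000  +0.022  +0.000  +0.000   -0.099  +0.050  +0.055  -0.007


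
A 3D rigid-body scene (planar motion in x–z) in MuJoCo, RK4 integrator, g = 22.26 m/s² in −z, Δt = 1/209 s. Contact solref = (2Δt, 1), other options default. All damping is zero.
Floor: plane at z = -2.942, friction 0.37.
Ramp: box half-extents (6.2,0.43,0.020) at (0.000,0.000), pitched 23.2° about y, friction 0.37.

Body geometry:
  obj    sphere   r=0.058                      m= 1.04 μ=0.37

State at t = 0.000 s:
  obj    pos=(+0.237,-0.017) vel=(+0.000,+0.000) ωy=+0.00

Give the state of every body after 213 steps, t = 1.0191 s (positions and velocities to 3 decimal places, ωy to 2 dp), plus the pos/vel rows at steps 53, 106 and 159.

State at t = 1.0191 s:
  obj    pos=(+3.227,-1.298) vel=(+5.867,-2.515) ωy=+110.05

Key-timestep trajectory:
   step    t(s)  obj.x    obj.z    obj.vx   obj.vz 
     53  0.2536   +0.422  -0.096  +1.460  -0.626
    106  0.5072   +0.978  -0.334  +2.920  -1.252
    159  0.7608   +1.903  -0.731  +4.380  -1.877


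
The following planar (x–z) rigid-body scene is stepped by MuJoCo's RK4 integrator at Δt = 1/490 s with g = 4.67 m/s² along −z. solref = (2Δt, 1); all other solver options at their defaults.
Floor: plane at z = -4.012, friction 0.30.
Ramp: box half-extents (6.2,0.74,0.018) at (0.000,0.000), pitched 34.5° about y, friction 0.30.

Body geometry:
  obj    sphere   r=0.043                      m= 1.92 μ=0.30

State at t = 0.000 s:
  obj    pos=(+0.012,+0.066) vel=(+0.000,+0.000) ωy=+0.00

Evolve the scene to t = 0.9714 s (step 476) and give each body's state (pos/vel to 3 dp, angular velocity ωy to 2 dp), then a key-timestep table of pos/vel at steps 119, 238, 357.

State at t = 0.9714 s:
  obj    pos=(+0.747,-0.439) vel=(+1.513,-1.040) ωy=+42.68

Key-timestep trajectory:
   step    t(s)  obj.x    obj.z    obj.vx   obj.vz 
    119  0.2429   +0.058  +0.034  +0.378  -0.260
    238  0.4857   +0.196  -0.060  +0.756  -0.520
    357  0.7286   +0.425  -0.218  +1.134  -0.780


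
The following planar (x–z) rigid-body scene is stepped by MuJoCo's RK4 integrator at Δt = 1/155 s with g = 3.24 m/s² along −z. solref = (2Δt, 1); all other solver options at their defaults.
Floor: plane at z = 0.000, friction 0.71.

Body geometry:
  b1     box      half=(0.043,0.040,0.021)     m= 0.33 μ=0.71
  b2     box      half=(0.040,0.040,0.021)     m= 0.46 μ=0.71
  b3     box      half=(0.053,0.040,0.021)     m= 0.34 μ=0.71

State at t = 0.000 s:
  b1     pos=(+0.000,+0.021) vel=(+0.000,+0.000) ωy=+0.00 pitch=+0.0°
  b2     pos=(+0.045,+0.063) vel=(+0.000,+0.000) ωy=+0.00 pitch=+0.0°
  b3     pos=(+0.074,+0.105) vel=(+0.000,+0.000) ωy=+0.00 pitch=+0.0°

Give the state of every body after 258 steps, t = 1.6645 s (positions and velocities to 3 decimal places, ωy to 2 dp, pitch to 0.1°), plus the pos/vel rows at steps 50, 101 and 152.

State at t = 1.6645 s:
  b1     pos=(+0.000,+0.021) vel=(+0.000,+0.000) ωy=+0.00 pitch=+0.0°
  b2     pos=(+0.082,+0.040) vel=(+0.000,+0.000) ωy=+0.00 pitch=+90.0°
  b3     pos=(+0.228,+0.021) vel=(+0.000,+0.000) ωy=+0.00 pitch=+180.0°

Key-timestep trajectory:
   step    t(s)  b1.x    b1.z    b1.vx   b1.vz   b2.x    b2.z    b2.vx   b2.vz   b3.x    b3.z    b3.vx   b3.vz 
     50  0.3226   +0.000  +0.021  +0.000  +0.000   +0.063  +0.050  +0.103  -0.205   +0.117  +0.052  +0.122  -0.056
    101  0.6516   +0.000  +0.021  +0.000  +0.000   +0.088  +0.043  -0.034  -0.012   +0.161  +0.056  +0.107  +0.028
    152  0.9806   +0.000  +0.021  +0.000  +0.000   +0.083  +0.040  -0.028  -0.013   +0.189  +0.055  +0.120  -0.031


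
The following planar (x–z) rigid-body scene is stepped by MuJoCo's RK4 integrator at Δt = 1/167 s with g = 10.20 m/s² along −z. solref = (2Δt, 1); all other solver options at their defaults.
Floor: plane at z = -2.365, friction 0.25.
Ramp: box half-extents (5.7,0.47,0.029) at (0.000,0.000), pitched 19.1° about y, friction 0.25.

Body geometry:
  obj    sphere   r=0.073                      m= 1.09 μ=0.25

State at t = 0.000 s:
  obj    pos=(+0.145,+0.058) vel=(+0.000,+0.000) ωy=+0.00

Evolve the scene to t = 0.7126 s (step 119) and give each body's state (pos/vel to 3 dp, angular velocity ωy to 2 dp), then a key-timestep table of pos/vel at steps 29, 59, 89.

State at t = 0.7126 s:
  obj    pos=(+0.717,-0.140) vel=(+1.605,-0.556) ωy=+23.26

Key-timestep trajectory:
   step    t(s)  obj.x    obj.z    obj.vx   obj.vz 
     29  0.1737   +0.179  +0.046  +0.391  -0.135
     59  0.3533   +0.286  +0.009  +0.796  -0.276
     89  0.5329   +0.465  -0.053  +1.201  -0.416


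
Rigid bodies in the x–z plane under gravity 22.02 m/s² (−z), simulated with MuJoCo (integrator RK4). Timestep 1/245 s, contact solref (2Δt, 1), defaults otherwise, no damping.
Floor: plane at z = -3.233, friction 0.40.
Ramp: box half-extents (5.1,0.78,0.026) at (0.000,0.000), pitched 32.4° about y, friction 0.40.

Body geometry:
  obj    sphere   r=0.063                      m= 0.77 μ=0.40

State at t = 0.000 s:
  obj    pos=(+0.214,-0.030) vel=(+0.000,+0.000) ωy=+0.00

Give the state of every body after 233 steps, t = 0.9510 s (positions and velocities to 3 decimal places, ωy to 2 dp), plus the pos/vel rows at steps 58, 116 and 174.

State at t = 0.9510 s:
  obj    pos=(+3.432,-2.073) vel=(+6.767,-4.295) ωy=+127.21

Key-timestep trajectory:
   step    t(s)  obj.x    obj.z    obj.vx   obj.vz 
     58  0.2367   +0.413  -0.157  +1.685  -1.069
    116  0.4735   +1.012  -0.537  +3.369  -2.138
    174  0.7102   +2.009  -1.169  +5.054  -3.207


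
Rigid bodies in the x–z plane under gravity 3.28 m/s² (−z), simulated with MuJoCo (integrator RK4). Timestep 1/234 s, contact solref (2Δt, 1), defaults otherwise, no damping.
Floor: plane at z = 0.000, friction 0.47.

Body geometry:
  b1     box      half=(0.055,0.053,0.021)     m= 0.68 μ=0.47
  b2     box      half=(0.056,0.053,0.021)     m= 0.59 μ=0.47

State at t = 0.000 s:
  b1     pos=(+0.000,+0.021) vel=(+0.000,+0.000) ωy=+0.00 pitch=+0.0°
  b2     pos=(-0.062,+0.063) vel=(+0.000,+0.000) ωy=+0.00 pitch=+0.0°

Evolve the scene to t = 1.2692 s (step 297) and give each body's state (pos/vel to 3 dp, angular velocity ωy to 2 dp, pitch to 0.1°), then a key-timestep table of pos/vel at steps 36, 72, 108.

State at t = 1.2692 s:
  b1     pos=(+0.000,+0.021) vel=(+0.000,+0.000) ωy=+0.00 pitch=+0.0°
  b2     pos=(-0.075,+0.053) vel=(+0.000,+0.000) ωy=+0.00 pitch=-41.1°

Key-timestep trajectory:
   step    t(s)  b1.x    b1.z    b1.vx   b1.vz   b2.x    b2.z    b2.vx   b2.vz 
     36  0.1538   +0.000  +0.021  +0.000  +0.000   -0.066  +0.061  -0.048  -0.025
     72  0.3077   +0.000  +0.021  +0.000  +0.000   -0.076  +0.053  -0.059  +0.063
    108  0.4615   +0.000  +0.021  +0.000  +0.000   -0.076  +0.054  +0.069  -0.033


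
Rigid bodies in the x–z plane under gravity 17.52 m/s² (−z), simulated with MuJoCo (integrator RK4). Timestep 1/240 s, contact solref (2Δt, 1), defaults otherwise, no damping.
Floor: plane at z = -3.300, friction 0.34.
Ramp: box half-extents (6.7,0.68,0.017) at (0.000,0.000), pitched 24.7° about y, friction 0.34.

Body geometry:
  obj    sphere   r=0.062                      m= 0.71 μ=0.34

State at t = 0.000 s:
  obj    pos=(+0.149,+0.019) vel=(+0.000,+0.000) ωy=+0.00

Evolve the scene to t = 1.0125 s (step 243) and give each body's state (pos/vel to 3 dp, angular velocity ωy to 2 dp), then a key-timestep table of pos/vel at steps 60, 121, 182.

State at t = 1.0125 s:
  obj    pos=(+2.584,-1.102) vel=(+4.810,-2.212) ωy=+85.39

Key-timestep trajectory:
   step    t(s)  obj.x    obj.z    obj.vx   obj.vz 
     60  0.2500   +0.297  -0.050  +1.188  -0.546
    121  0.5042   +0.753  -0.259  +2.395  -1.102
    182  0.7583   +1.515  -0.610  +3.603  -1.657


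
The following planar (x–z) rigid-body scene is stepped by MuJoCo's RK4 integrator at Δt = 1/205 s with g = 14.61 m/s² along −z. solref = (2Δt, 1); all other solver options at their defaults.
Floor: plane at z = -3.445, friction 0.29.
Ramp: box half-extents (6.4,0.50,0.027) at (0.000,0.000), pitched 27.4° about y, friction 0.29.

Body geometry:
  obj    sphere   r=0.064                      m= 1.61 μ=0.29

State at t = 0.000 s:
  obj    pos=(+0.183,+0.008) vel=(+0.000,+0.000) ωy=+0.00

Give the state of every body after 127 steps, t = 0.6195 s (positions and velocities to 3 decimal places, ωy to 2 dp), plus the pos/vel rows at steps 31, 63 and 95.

State at t = 0.6195 s:
  obj    pos=(+1.001,-0.417) vel=(+2.642,-1.369) ωy=+46.47

Key-timestep trajectory:
   step    t(s)  obj.x    obj.z    obj.vx   obj.vz 
     31  0.1512   +0.232  -0.018  +0.645  -0.334
     63  0.3073   +0.384  -0.097  +1.310  -0.679
     95  0.4634   +0.641  -0.230  +1.976  -1.024


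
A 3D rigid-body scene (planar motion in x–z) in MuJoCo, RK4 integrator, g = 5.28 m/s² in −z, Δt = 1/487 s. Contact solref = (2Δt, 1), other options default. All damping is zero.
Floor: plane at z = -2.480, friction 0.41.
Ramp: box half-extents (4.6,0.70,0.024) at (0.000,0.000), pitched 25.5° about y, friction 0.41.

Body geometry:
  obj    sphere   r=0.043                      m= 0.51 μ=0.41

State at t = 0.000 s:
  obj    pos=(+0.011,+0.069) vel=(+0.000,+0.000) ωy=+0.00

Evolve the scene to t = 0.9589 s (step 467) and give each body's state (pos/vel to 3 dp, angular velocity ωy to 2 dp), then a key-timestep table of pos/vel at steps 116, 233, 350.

State at t = 0.9589 s:
  obj    pos=(+0.685,-0.252) vel=(+1.405,-0.670) ωy=+36.21

Key-timestep trajectory:
   step    t(s)  obj.x    obj.z    obj.vx   obj.vz 
    116  0.2382   +0.053  +0.049  +0.349  -0.167
    233  0.4784   +0.179  -0.011  +0.701  -0.334
    350  0.7187   +0.389  -0.112  +1.053  -0.502


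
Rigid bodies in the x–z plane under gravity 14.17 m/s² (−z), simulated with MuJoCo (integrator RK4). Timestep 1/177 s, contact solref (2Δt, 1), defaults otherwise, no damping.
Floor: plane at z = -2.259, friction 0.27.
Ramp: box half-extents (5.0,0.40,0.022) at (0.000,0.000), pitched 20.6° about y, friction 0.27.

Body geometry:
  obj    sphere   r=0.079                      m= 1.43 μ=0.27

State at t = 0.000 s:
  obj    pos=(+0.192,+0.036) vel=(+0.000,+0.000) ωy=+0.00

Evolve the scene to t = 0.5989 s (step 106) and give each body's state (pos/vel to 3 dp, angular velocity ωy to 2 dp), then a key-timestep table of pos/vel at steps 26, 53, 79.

State at t = 0.5989 s:
  obj    pos=(+0.790,-0.189) vel=(+1.996,-0.750) ωy=+26.99

Key-timestep trajectory:
   step    t(s)  obj.x    obj.z    obj.vx   obj.vz 
     26  0.1469   +0.228  +0.022  +0.490  -0.184
     53  0.2994   +0.341  -0.020  +0.998  -0.375
     79  0.4463   +0.524  -0.089  +1.488  -0.559


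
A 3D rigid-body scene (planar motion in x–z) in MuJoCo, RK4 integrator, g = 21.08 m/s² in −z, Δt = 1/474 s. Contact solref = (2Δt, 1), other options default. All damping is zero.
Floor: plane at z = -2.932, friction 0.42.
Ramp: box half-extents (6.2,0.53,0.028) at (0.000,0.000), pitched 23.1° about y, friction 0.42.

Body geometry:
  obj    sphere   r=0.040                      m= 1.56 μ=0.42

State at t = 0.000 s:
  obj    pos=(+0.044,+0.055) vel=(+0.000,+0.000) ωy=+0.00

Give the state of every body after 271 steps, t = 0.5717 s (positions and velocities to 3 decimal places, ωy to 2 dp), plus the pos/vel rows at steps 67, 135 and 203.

State at t = 0.5717 s:
  obj    pos=(+0.932,-0.324) vel=(+3.107,-1.325) ωy=+84.43

Key-timestep trajectory:
   step    t(s)  obj.x    obj.z    obj.vx   obj.vz 
     67  0.1414   +0.098  +0.032  +0.768  -0.328
    135  0.2848   +0.264  -0.039  +1.548  -0.660
    203  0.4283   +0.542  -0.157  +2.327  -0.993


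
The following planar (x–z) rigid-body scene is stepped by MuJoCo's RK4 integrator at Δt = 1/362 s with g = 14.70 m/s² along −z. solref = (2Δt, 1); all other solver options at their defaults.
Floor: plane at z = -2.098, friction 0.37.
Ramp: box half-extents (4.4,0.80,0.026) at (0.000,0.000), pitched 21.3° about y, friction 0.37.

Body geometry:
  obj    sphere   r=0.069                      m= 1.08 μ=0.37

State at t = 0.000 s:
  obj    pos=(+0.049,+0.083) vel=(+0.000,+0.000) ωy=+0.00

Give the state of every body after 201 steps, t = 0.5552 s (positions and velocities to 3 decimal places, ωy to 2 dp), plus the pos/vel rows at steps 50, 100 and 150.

State at t = 0.5552 s:
  obj    pos=(+0.597,-0.131) vel=(+1.973,-0.769) ωy=+30.69

Key-timestep trajectory:
   step    t(s)  obj.x    obj.z    obj.vx   obj.vz 
     50  0.1381   +0.083  +0.070  +0.491  -0.191
    100  0.2762   +0.185  +0.030  +0.982  -0.383
    150  0.4144   +0.354  -0.036  +1.473  -0.574


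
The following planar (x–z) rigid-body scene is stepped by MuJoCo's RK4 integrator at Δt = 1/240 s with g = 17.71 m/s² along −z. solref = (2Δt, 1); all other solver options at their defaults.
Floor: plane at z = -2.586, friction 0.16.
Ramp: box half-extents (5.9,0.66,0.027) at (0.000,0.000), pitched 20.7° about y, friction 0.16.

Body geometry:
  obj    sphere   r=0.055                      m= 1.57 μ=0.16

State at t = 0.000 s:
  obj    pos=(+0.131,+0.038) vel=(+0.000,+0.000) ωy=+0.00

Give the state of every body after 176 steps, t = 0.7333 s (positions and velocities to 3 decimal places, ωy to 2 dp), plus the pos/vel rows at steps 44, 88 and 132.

State at t = 0.7333 s:
  obj    pos=(+1.256,-0.387) vel=(+3.068,-1.159) ωy=+59.60

Key-timestep trajectory:
   step    t(s)  obj.x    obj.z    obj.vx   obj.vz 
     44  0.1833   +0.201  +0.012  +0.767  -0.290
     88  0.3667   +0.412  -0.068  +1.534  -0.580
    132  0.5500   +0.764  -0.201  +2.301  -0.869
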